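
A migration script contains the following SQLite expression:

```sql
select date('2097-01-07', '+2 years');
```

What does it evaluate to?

Adding +2 years to 2097-01-07 gives 2099-01-07.

2099-01-07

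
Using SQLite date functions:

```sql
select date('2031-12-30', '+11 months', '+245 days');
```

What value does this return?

2033-08-02

Adding +11 months to 2031-12-30 gives 2032-11-30.
Applying '+245 days' to 2032-11-30: counting 245 days forward gives 2033-08-02.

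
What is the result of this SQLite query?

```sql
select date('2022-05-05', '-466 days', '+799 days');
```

Applying '-466 days' to 2022-05-05: counting 466 days back gives 2021-01-24.
Applying '+799 days' to 2021-01-24: counting 799 days forward gives 2023-04-03.

2023-04-03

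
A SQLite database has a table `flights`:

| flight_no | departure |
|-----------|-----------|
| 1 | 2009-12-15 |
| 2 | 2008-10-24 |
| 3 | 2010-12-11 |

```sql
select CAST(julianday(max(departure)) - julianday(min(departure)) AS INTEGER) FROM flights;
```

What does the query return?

MIN = 2008-10-24, MAX = 2010-12-11.
7 days remain in October 2008 after the 24th (31 − 24).
Full months from November 2008 through November 2010 contribute their day counts.
Then 11 days into December 2010.
Total: 7 + 30 + 31 + 31 + 28 + 31 + 30 + 31 + 30 + 31 + 31 + 30 + 31 + 30 + 31 + 31 + 28 + 31 + 30 + 31 + 30 + 31 + 31 + 30 + 31 + 30 + 11 = 778.

778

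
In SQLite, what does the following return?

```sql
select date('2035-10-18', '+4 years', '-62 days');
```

Adding +4 years to 2035-10-18 gives 2039-10-18.
Applying '-62 days' to 2039-10-18: counting 62 days back gives 2039-08-17.

2039-08-17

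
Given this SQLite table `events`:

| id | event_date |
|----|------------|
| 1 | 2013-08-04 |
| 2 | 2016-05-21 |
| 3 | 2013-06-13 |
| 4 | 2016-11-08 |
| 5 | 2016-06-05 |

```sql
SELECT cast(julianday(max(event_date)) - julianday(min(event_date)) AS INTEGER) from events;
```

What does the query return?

1244

MIN = 2013-06-13, MAX = 2016-11-08.
17 days remain in June 2013 after the 13th (30 − 13).
Full months from July 2013 through October 2016 contribute their day counts.
Then 8 days into November 2016.
Total: 17 + 31 + 31 + 30 + 31 + 30 + 31 + 31 + 28 + 31 + 30 + 31 + 30 + 31 + 31 + 30 + 31 + 30 + 31 + 31 + 28 + 31 + 30 + 31 + 30 + 31 + 31 + 30 + 31 + 30 + 31 + 31 + 29 + 31 + 30 + 31 + 30 + 31 + 31 + 30 + 31 + 8 = 1244.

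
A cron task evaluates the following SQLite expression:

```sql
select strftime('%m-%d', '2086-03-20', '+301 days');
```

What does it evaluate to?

First apply '+301 days': 2086-03-20 → 2087-01-15.
`%m-%d` extracts the month-day: 01-15.

01-15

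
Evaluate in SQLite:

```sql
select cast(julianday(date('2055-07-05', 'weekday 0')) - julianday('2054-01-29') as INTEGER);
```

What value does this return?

`weekday 0` advances to the next Sunday; 2055-07-05 is a Monday, so it moves forward to 2055-07-11.
2 days remain in January 2054 after the 29th (31 − 29).
Full months from February 2054 through June 2055 contribute their day counts.
Then 11 days into July 2055.
Total: 2 + 28 + 31 + 30 + 31 + 30 + 31 + 31 + 30 + 31 + 30 + 31 + 31 + 28 + 31 + 30 + 31 + 30 + 11 = 528.

528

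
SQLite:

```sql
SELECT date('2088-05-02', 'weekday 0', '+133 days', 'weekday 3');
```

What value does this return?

`weekday 0` advances to the next Sunday; 2088-05-02 is already a Sunday, so it stays at 2088-05-02.
Applying '+133 days' to 2088-05-02: counting 133 days forward gives 2088-09-12.
`weekday 3` advances to the next Wednesday; 2088-09-12 is a Sunday, so it moves forward to 2088-09-15.

2088-09-15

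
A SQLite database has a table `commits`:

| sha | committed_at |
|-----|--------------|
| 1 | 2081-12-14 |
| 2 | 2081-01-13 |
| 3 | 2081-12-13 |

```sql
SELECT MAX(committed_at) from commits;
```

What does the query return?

MAX over {2081-01-13, 2081-12-13, 2081-12-14}.

2081-12-14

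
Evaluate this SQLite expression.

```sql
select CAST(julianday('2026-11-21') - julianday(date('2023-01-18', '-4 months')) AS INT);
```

Adding -4 months to 2023-01-18 gives 2022-09-18.
12 days remain in September 2022 after the 18th (30 − 18).
Full months from October 2022 through October 2026 contribute their day counts.
Then 21 days into November 2026.
Total: 12 + 31 + 30 + 31 + 31 + 28 + 31 + 30 + 31 + 30 + 31 + 31 + 30 + 31 + 30 + 31 + 31 + 29 + 31 + 30 + 31 + 30 + 31 + 31 + 30 + 31 + 30 + 31 + 31 + 28 + 31 + 30 + 31 + 30 + 31 + 31 + 30 + 31 + 30 + 31 + 31 + 28 + 31 + 30 + 31 + 30 + 31 + 31 + 30 + 31 + 21 = 1525.

1525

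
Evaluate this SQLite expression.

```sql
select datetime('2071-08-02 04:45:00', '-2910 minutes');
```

2910 minutes = 48h 30m; -2910 minutes from 2071-08-02 04:45:00 is 2071-07-31 04:15:00 (crosses midnight).

2071-07-31 04:15:00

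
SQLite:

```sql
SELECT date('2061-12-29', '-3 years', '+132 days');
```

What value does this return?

Adding -3 years to 2061-12-29 gives 2058-12-29.
Applying '+132 days' to 2058-12-29: counting 132 days forward gives 2059-05-10.

2059-05-10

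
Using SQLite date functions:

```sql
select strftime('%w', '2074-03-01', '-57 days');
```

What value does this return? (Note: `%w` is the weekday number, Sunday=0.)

3

First apply '-57 days': 2074-03-01 → 2074-01-03.
2074-01-03 is a Wednesday; with Sunday=0 that is 3.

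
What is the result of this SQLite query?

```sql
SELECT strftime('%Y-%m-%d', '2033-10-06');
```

2033-10-06

`%Y-%m-%d` extracts the ISO date: 2033-10-06.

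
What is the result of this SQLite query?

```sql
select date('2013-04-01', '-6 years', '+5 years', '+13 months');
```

Adding -6 years to 2013-04-01 gives 2007-04-01.
Adding +5 years to 2007-04-01 gives 2012-04-01.
Adding +13 months to 2012-04-01 gives 2013-05-01.

2013-05-01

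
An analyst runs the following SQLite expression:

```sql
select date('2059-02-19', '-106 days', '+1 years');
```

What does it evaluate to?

2059-11-05

Applying '-106 days' to 2059-02-19: counting 106 days back gives 2058-11-05.
Adding +1 year to 2058-11-05 gives 2059-11-05.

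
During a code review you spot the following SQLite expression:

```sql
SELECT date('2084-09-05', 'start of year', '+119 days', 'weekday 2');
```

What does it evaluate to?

2084-05-02

`start of year` rewinds 2084-09-05 to 2084-01-01.
Applying '+119 days' to 2084-01-01: counting 119 days forward gives 2084-04-29.
`weekday 2` advances to the next Tuesday; 2084-04-29 is a Saturday, so it moves forward to 2084-05-02.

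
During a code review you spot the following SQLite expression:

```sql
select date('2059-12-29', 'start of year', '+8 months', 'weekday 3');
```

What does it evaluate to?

`start of year` rewinds 2059-12-29 to 2059-01-01.
Adding +8 months to 2059-01-01 gives 2059-09-01.
`weekday 3` advances to the next Wednesday; 2059-09-01 is a Monday, so it moves forward to 2059-09-03.

2059-09-03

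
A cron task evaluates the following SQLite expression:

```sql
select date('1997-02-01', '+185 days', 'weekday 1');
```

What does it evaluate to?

1997-08-11

Applying '+185 days' to 1997-02-01: counting 185 days forward gives 1997-08-05.
`weekday 1` advances to the next Monday; 1997-08-05 is a Tuesday, so it moves forward to 1997-08-11.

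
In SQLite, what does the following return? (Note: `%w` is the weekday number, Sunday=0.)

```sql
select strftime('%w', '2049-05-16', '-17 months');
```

First apply '-17 months': 2049-05-16 → 2047-12-16.
2047-12-16 is a Monday; with Sunday=0 that is 1.

1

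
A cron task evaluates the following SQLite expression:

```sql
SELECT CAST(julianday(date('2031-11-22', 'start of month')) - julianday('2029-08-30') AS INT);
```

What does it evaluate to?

793

`start of month` rewinds 2031-11-22 to 2031-11-01.
1 day remains in August 2029 after the 30th (31 − 30).
Full months from September 2029 through October 2031 contribute their day counts.
Then 1 day into November 2031.
Total: 1 + 30 + 31 + 30 + 31 + 31 + 28 + 31 + 30 + 31 + 30 + 31 + 31 + 30 + 31 + 30 + 31 + 31 + 28 + 31 + 30 + 31 + 30 + 31 + 31 + 30 + 31 + 1 = 793.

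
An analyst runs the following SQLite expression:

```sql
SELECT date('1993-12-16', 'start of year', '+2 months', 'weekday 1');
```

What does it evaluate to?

1993-03-01

`start of year` rewinds 1993-12-16 to 1993-01-01.
Adding +2 months to 1993-01-01 gives 1993-03-01.
`weekday 1` advances to the next Monday; 1993-03-01 is already a Monday, so it stays at 1993-03-01.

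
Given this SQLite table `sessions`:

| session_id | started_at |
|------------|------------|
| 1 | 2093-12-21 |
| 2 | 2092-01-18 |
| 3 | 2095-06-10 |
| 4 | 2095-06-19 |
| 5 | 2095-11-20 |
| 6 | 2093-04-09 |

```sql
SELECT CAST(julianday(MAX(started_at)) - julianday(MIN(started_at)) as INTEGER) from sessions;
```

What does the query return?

1402

MIN = 2092-01-18, MAX = 2095-11-20.
13 days remain in January 2092 after the 18th (31 − 18).
Full months from February 2092 through October 2095 contribute their day counts.
Then 20 days into November 2095.
Total: 13 + 29 + 31 + 30 + 31 + 30 + 31 + 31 + 30 + 31 + 30 + 31 + 31 + 28 + 31 + 30 + 31 + 30 + 31 + 31 + 30 + 31 + 30 + 31 + 31 + 28 + 31 + 30 + 31 + 30 + 31 + 31 + 30 + 31 + 30 + 31 + 31 + 28 + 31 + 30 + 31 + 30 + 31 + 31 + 30 + 31 + 20 = 1402.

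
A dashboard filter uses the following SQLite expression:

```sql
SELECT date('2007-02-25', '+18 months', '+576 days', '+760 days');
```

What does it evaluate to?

2012-04-22

Adding +18 months to 2007-02-25 gives 2008-08-25.
Applying '+576 days' to 2008-08-25: counting 576 days forward gives 2010-03-24.
Applying '+760 days' to 2010-03-24: counting 760 days forward gives 2012-04-22.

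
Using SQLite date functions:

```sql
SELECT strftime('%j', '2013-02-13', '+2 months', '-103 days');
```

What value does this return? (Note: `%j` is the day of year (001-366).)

First apply '+2 months', '-103 days': 2013-02-13 → 2012-12-31.
Day-of-year for 2012-12-31: days since 2012-01-01 inclusive = 366, zero-padded to 366.

366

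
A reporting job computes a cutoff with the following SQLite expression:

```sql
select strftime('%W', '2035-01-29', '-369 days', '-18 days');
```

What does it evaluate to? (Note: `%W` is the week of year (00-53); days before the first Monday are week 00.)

First apply '-369 days', '-18 days': 2035-01-29 → 2034-01-07.
2034-01-07 is a Saturday. SQLite's %W counts Mondays since the year started; the result is 01.

01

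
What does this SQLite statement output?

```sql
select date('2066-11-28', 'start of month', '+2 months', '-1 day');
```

`start of month` rewinds 2066-11-28 to 2066-11-01.
Adding +2 months to 2066-11-01 gives 2067-01-01.
Going back 1 day from 2067-01-01 reaches 2066-12-31 (last day of December, 31 days).

2066-12-31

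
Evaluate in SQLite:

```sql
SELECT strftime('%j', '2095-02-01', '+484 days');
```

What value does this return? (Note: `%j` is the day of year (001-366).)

First apply '+484 days': 2095-02-01 → 2096-05-30.
Day-of-year for 2096-05-30: days since 2096-01-01 inclusive = 151, zero-padded to 151.

151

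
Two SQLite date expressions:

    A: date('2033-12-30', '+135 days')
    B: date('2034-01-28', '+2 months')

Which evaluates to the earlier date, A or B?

B

A = 2034-05-14.
B = 2034-03-28.
B is earlier.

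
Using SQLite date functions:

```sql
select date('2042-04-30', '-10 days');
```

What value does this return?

Going back 10 days within April lands on 2042-04-20.

2042-04-20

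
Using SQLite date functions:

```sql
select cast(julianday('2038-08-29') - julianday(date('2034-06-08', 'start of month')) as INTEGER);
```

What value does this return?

`start of month` rewinds 2034-06-08 to 2034-06-01.
29 days remain in June 2034 after the 1st (30 − 1).
Full months from July 2034 through July 2038 contribute their day counts.
Then 29 days into August 2038.
Total: 29 + 31 + 31 + 30 + 31 + 30 + 31 + 31 + 28 + 31 + 30 + 31 + 30 + 31 + 31 + 30 + 31 + 30 + 31 + 31 + 29 + 31 + 30 + 31 + 30 + 31 + 31 + 30 + 31 + 30 + 31 + 31 + 28 + 31 + 30 + 31 + 30 + 31 + 31 + 30 + 31 + 30 + 31 + 31 + 28 + 31 + 30 + 31 + 30 + 31 + 29 = 1550.

1550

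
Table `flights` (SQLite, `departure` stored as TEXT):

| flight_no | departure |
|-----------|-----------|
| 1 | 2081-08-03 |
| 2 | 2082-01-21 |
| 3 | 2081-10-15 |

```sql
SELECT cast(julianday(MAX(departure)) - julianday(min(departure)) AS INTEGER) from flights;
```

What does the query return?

171

MIN = 2081-08-03, MAX = 2082-01-21.
28 days remain in August 2081 after the 3rd (31 − 3).
September 2081: 30 days.
October 2081: 31 days.
November 2081: 30 days.
December 2081: 31 days.
Then 21 days into January 2082.
Total: 28 + 30 + 31 + 30 + 31 + 21 = 171.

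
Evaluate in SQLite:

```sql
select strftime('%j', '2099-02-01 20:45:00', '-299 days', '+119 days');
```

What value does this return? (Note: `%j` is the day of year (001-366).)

First apply '-299 days', '+119 days': 2099-02-01 20:45:00 → 2098-08-05 20:45:00.
Day-of-year for 2098-08-05: days since 2098-01-01 inclusive = 217, zero-padded to 217.

217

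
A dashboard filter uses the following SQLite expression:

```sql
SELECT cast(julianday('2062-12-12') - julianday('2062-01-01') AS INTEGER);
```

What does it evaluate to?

345

30 days remain in January 2062 after the 1st (31 − 1).
Full months from February 2062 through November 2062 contribute their day counts.
Then 12 days into December 2062.
Total: 30 + 28 + 31 + 30 + 31 + 30 + 31 + 31 + 30 + 31 + 30 + 12 = 345.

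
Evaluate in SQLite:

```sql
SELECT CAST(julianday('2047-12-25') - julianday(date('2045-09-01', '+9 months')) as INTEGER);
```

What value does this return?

Adding +9 months to 2045-09-01 gives 2046-06-01.
29 days remain in June 2046 after the 1st (30 − 1).
Full months from July 2046 through November 2047 contribute their day counts.
Then 25 days into December 2047.
Total: 29 + 31 + 31 + 30 + 31 + 30 + 31 + 31 + 28 + 31 + 30 + 31 + 30 + 31 + 31 + 30 + 31 + 30 + 25 = 572.

572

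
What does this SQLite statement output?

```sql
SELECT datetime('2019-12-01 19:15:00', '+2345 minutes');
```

2345 minutes = 39h 5m; +2345 minutes from 2019-12-01 19:15:00 is 2019-12-03 10:20:00 (crosses midnight).

2019-12-03 10:20:00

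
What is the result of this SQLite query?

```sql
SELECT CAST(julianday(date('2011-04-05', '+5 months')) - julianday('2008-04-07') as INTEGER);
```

1246

Adding +5 months to 2011-04-05 gives 2011-09-05.
23 days remain in April 2008 after the 7th (30 − 7).
Full months from May 2008 through August 2011 contribute their day counts.
Then 5 days into September 2011.
Total: 23 + 31 + 30 + 31 + 31 + 30 + 31 + 30 + 31 + 31 + 28 + 31 + 30 + 31 + 30 + 31 + 31 + 30 + 31 + 30 + 31 + 31 + 28 + 31 + 30 + 31 + 30 + 31 + 31 + 30 + 31 + 30 + 31 + 31 + 28 + 31 + 30 + 31 + 30 + 31 + 31 + 5 = 1246.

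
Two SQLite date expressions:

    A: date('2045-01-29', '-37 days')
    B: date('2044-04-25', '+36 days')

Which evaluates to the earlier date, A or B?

B

A = 2044-12-23.
B = 2044-05-31.
B is earlier.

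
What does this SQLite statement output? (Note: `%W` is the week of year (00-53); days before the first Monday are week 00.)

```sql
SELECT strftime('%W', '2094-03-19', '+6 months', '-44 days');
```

31

First apply '+6 months', '-44 days': 2094-03-19 → 2094-08-06.
2094-08-06 is a Friday. SQLite's %W counts Mondays since the year started; the result is 31.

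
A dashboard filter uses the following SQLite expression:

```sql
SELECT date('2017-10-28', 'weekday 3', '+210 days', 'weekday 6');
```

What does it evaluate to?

2018-06-02

`weekday 3` advances to the next Wednesday; 2017-10-28 is a Saturday, so it moves forward to 2017-11-01.
Applying '+210 days' to 2017-11-01: counting 210 days forward gives 2018-05-30.
`weekday 6` advances to the next Saturday; 2018-05-30 is a Wednesday, so it moves forward to 2018-06-02.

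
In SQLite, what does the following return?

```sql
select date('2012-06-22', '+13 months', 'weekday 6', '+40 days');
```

Adding +13 months to 2012-06-22 gives 2013-07-22.
`weekday 6` advances to the next Saturday; 2013-07-22 is a Monday, so it moves forward to 2013-07-27.
July 2013 has 31 days; 4 remain after the 27th, so 5 days reach 2013-08-01.
August 2013 has 31 days; 30 remain after the 1st, so 31 days reach 2013-09-01.
Advancing 4 more days within September lands on 2013-09-05.

2013-09-05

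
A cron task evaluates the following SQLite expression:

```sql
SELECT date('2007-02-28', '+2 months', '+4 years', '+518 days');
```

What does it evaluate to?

Adding +2 months to 2007-02-28 gives 2007-04-28.
Adding +4 years to 2007-04-28 gives 2011-04-28.
Applying '+518 days' to 2011-04-28: counting 518 days forward gives 2012-09-27.

2012-09-27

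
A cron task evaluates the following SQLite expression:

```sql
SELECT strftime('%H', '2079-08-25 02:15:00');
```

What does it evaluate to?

`%H` extracts the 2-digit hour (00-23): 02.

02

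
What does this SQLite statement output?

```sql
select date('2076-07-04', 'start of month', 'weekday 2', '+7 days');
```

`start of month` rewinds 2076-07-04 to 2076-07-01.
`weekday 2` advances to the next Tuesday; 2076-07-01 is a Wednesday, so it moves forward to 2076-07-07.
Advancing 7 more days within July lands on 2076-07-14.

2076-07-14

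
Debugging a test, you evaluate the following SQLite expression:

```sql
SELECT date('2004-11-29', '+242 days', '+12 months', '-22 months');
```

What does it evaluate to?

Applying '+242 days' to 2004-11-29: counting 242 days forward gives 2005-07-29.
Adding +12 months to 2005-07-29 gives 2006-07-29.
Adding -22 months to 2006-07-29 gives 2004-09-29.

2004-09-29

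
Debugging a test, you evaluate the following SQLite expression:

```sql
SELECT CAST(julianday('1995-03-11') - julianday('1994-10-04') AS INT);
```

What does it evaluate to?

158

27 days remain in October 1994 after the 4th (31 − 4).
November 1994: 30 days.
December 1994: 31 days.
January 1995: 31 days.
February 1995: 28 days.
Then 11 days into March 1995.
Total: 27 + 30 + 31 + 31 + 28 + 11 = 158.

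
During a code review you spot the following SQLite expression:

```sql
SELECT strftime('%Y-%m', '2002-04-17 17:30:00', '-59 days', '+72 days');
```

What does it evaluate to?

2002-04

First apply '-59 days', '+72 days': 2002-04-17 17:30:00 → 2002-04-30 17:30:00.
`%Y-%m` extracts the year-month: 2002-04.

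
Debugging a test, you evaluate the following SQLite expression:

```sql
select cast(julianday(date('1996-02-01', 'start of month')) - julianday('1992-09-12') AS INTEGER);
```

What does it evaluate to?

1237

`start of month` rewinds 1996-02-01 to 1996-02-01.
18 days remain in September 1992 after the 12th (30 − 12).
Full months from October 1992 through January 1996 contribute their day counts.
Then 1 day into February 1996.
Total: 18 + 31 + 30 + 31 + 31 + 28 + 31 + 30 + 31 + 30 + 31 + 31 + 30 + 31 + 30 + 31 + 31 + 28 + 31 + 30 + 31 + 30 + 31 + 31 + 30 + 31 + 30 + 31 + 31 + 28 + 31 + 30 + 31 + 30 + 31 + 31 + 30 + 31 + 30 + 31 + 31 + 1 = 1237.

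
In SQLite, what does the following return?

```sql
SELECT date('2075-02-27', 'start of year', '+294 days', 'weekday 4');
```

`start of year` rewinds 2075-02-27 to 2075-01-01.
Applying '+294 days' to 2075-01-01: counting 294 days forward gives 2075-10-22.
`weekday 4` advances to the next Thursday; 2075-10-22 is a Tuesday, so it moves forward to 2075-10-24.

2075-10-24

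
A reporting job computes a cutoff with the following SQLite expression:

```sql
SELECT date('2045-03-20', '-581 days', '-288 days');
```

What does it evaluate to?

Applying '-581 days' to 2045-03-20: counting 581 days back gives 2043-08-17.
Applying '-288 days' to 2043-08-17: counting 288 days back gives 2042-11-02.

2042-11-02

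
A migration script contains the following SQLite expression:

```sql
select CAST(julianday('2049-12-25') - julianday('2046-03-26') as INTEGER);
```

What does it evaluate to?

1370

5 days remain in March 2046 after the 26th (31 − 26).
Full months from April 2046 through November 2049 contribute their day counts.
Then 25 days into December 2049.
Total: 5 + 30 + 31 + 30 + 31 + 31 + 30 + 31 + 30 + 31 + 31 + 28 + 31 + 30 + 31 + 30 + 31 + 31 + 30 + 31 + 30 + 31 + 31 + 29 + 31 + 30 + 31 + 30 + 31 + 31 + 30 + 31 + 30 + 31 + 31 + 28 + 31 + 30 + 31 + 30 + 31 + 31 + 30 + 31 + 30 + 25 = 1370.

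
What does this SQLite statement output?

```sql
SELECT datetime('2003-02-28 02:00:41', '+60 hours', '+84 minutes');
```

+60 hours from 2003-02-28 02:00:41 is 2003-03-02 14:00:41 (crosses midnight).
84 minutes = 1h 24m; +84 minutes from 2003-03-02 14:00:41 is 2003-03-02 15:24:41.

2003-03-02 15:24:41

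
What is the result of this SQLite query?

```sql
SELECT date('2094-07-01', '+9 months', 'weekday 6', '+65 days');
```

Adding +9 months to 2094-07-01 gives 2095-04-01.
`weekday 6` advances to the next Saturday; 2095-04-01 is a Friday, so it moves forward to 2095-04-02.
Applying '+65 days' to 2095-04-02: counting 65 days forward gives 2095-06-06.

2095-06-06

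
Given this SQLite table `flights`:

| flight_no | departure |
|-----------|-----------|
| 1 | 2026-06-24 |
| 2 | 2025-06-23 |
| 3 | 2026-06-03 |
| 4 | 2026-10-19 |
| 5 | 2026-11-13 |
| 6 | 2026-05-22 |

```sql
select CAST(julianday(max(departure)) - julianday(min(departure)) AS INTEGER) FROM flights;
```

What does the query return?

MIN = 2025-06-23, MAX = 2026-11-13.
7 days remain in June 2025 after the 23rd (30 − 23).
Full months from July 2025 through October 2026 contribute their day counts.
Then 13 days into November 2026.
Total: 7 + 31 + 31 + 30 + 31 + 30 + 31 + 31 + 28 + 31 + 30 + 31 + 30 + 31 + 31 + 30 + 31 + 13 = 508.

508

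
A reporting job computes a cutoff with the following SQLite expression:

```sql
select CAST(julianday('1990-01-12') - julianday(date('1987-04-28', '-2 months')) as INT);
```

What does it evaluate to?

1049

Adding -2 months to 1987-04-28 gives 1987-02-28.
0 days remain in February 1987 after the 28th (28 − 28).
Full months from March 1987 through December 1989 contribute their day counts.
Then 12 days into January 1990.
Total: 0 + 31 + 30 + 31 + 30 + 31 + 31 + 30 + 31 + 30 + 31 + 31 + 29 + 31 + 30 + 31 + 30 + 31 + 31 + 30 + 31 + 30 + 31 + 31 + 28 + 31 + 30 + 31 + 30 + 31 + 31 + 30 + 31 + 30 + 31 + 12 = 1049.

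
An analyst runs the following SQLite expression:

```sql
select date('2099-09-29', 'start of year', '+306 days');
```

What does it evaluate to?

`start of year` rewinds 2099-09-29 to 2099-01-01.
Applying '+306 days' to 2099-01-01: counting 306 days forward gives 2099-11-03.

2099-11-03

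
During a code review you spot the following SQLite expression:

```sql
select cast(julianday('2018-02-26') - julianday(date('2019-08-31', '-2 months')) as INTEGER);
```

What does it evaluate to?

Adding -2 months to 2019-08-31 targets 2019-06-31. June 2019 has only 30 days, so SQLite normalizes the 1-day overflow forward to 2019-07-01.
2 days remain in February 2018 after the 26th (28 − 26).
Full months from March 2018 through June 2019 contribute their day counts.
Then 1 day into July 2019.
Total: 2 + 31 + 30 + 31 + 30 + 31 + 31 + 30 + 31 + 30 + 31 + 31 + 28 + 31 + 30 + 31 + 30 + 1 = 490.
The subtraction is earlier − later, so the result is −490 → -490.

-490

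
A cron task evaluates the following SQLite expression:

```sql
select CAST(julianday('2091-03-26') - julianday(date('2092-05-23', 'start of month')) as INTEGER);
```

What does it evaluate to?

`start of month` rewinds 2092-05-23 to 2092-05-01.
5 days remain in March 2091 after the 26th (31 − 26).
Full months from April 2091 through April 2092 contribute their day counts.
Then 1 day into May 2092.
Total: 5 + 30 + 31 + 30 + 31 + 31 + 30 + 31 + 30 + 31 + 31 + 29 + 31 + 30 + 1 = 402.
The subtraction is earlier − later, so the result is −402 → -402.

-402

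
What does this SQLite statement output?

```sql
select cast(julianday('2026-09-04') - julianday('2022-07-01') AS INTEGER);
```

1526

30 days remain in July 2022 after the 1st (31 − 1).
Full months from August 2022 through August 2026 contribute their day counts.
Then 4 days into September 2026.
Total: 30 + 31 + 30 + 31 + 30 + 31 + 31 + 28 + 31 + 30 + 31 + 30 + 31 + 31 + 30 + 31 + 30 + 31 + 31 + 29 + 31 + 30 + 31 + 30 + 31 + 31 + 30 + 31 + 30 + 31 + 31 + 28 + 31 + 30 + 31 + 30 + 31 + 31 + 30 + 31 + 30 + 31 + 31 + 28 + 31 + 30 + 31 + 30 + 31 + 31 + 4 = 1526.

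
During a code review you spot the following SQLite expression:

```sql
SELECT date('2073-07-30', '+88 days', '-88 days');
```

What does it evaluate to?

2073-07-30

Applying '+88 days' to 2073-07-30: counting 88 days forward gives 2073-10-26.
Applying '-88 days' to 2073-10-26: counting 88 days back gives 2073-07-30.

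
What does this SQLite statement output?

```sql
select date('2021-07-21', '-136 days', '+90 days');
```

2021-06-05

Applying '-136 days' to 2021-07-21: counting 136 days back gives 2021-03-07.
Applying '+90 days' to 2021-03-07: counting 90 days forward gives 2021-06-05.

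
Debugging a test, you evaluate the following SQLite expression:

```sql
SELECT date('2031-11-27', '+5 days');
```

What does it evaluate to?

2031-12-02

November 2031 has 30 days; 3 remain after the 27th, so 4 days reach 2031-12-01.
Advancing 1 more day within December lands on 2031-12-02.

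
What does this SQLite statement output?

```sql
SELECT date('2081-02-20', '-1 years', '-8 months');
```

2079-06-20

Adding -1 year to 2081-02-20 gives 2080-02-20.
Adding -8 months to 2080-02-20 gives 2079-06-20.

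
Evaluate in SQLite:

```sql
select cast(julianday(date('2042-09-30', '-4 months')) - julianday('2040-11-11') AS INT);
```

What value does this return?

565

Adding -4 months to 2042-09-30 gives 2042-05-30.
19 days remain in November 2040 after the 11th (30 − 11).
Full months from December 2040 through April 2042 contribute their day counts.
Then 30 days into May 2042.
Total: 19 + 31 + 31 + 28 + 31 + 30 + 31 + 30 + 31 + 31 + 30 + 31 + 30 + 31 + 31 + 28 + 31 + 30 + 30 = 565.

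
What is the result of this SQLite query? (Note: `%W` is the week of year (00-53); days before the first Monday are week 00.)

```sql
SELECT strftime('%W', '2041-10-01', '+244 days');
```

First apply '+244 days': 2041-10-01 → 2042-06-02.
2042-06-02 is a Monday. SQLite's %W counts Mondays since the year started; the result is 22.

22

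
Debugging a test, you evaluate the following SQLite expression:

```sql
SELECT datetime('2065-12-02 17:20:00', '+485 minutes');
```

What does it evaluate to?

485 minutes = 8h 5m; +485 minutes from 2065-12-02 17:20:00 is 2065-12-03 01:25:00 (crosses midnight).

2065-12-03 01:25:00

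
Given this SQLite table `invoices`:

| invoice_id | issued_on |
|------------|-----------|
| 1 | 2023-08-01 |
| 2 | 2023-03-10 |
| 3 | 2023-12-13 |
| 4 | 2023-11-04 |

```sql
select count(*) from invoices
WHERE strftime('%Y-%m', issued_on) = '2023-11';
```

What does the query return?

Rows with year-month 2023-11: 2023-11-04 → 1.

1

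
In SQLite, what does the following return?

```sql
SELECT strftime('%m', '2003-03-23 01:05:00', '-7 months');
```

08

First apply '-7 months': 2003-03-23 01:05:00 → 2002-08-23 01:05:00.
`%m` extracts the 2-digit month (01-12): 08.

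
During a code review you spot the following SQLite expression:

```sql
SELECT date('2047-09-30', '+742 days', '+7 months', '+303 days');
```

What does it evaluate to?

Applying '+742 days' to 2047-09-30: counting 742 days forward gives 2049-10-11.
Adding +7 months to 2049-10-11 gives 2050-05-11.
Applying '+303 days' to 2050-05-11: counting 303 days forward gives 2051-03-10.

2051-03-10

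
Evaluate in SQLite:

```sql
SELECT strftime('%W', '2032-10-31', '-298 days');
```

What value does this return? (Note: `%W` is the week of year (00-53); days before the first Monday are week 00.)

01

First apply '-298 days': 2032-10-31 → 2032-01-07.
2032-01-07 is a Wednesday. SQLite's %W counts Mondays since the year started; the result is 01.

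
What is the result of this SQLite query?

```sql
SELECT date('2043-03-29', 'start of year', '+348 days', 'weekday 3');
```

2043-12-16

`start of year` rewinds 2043-03-29 to 2043-01-01.
Applying '+348 days' to 2043-01-01: counting 348 days forward gives 2043-12-15.
`weekday 3` advances to the next Wednesday; 2043-12-15 is a Tuesday, so it moves forward to 2043-12-16.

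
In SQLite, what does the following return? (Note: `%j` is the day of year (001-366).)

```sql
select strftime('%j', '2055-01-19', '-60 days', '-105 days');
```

219

First apply '-60 days', '-105 days': 2055-01-19 → 2054-08-07.
Day-of-year for 2054-08-07: days since 2054-01-01 inclusive = 219, zero-padded to 219.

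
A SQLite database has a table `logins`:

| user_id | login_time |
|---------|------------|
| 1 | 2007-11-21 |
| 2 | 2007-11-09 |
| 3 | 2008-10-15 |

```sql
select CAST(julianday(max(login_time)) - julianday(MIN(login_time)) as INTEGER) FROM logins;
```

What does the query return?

MIN = 2007-11-09, MAX = 2008-10-15.
21 days remain in November 2007 after the 9th (30 − 9).
Full months from December 2007 through September 2008 contribute their day counts.
Then 15 days into October 2008.
Total: 21 + 31 + 31 + 29 + 31 + 30 + 31 + 30 + 31 + 31 + 30 + 15 = 341.

341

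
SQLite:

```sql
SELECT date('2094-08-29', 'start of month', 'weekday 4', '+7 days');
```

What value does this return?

2094-08-12

`start of month` rewinds 2094-08-29 to 2094-08-01.
`weekday 4` advances to the next Thursday; 2094-08-01 is a Sunday, so it moves forward to 2094-08-05.
Advancing 7 more days within August lands on 2094-08-12.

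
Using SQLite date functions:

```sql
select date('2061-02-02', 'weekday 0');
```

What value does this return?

`weekday 0` advances to the next Sunday; 2061-02-02 is a Wednesday, so it moves forward to 2061-02-06.

2061-02-06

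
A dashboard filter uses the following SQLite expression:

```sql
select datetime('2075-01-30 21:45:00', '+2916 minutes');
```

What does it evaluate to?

2075-02-01 22:21:00

2916 minutes = 48h 36m; +2916 minutes from 2075-01-30 21:45:00 is 2075-02-01 22:21:00 (crosses midnight).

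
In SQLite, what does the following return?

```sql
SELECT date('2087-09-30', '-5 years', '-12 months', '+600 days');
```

2083-05-23

Adding -5 years to 2087-09-30 gives 2082-09-30.
Adding -12 months to 2082-09-30 gives 2081-09-30.
Applying '+600 days' to 2081-09-30: counting 600 days forward gives 2083-05-23.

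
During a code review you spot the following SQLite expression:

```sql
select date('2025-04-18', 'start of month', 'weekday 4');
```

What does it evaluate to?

2025-04-03

`start of month` rewinds 2025-04-18 to 2025-04-01.
`weekday 4` advances to the next Thursday; 2025-04-01 is a Tuesday, so it moves forward to 2025-04-03.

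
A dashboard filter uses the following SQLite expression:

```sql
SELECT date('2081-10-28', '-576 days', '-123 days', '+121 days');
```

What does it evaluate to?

2080-03-29

Applying '-576 days' to 2081-10-28: counting 576 days back gives 2080-03-31.
Applying '-123 days' to 2080-03-31: counting 123 days back gives 2079-11-29.
Applying '+121 days' to 2079-11-29: counting 121 days forward gives 2080-03-29.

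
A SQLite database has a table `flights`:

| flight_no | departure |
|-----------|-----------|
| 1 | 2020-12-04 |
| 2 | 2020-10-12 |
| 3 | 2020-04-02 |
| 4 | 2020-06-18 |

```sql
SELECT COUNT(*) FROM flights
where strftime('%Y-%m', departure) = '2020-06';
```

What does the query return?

1

Rows with year-month 2020-06: 2020-06-18 → 1.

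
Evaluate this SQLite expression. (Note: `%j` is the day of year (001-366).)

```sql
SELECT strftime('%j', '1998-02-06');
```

037

Day-of-year for 1998-02-06: days since 1998-01-01 inclusive = 37, zero-padded to 037.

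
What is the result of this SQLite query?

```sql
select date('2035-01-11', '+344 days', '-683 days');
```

2034-02-06

Applying '+344 days' to 2035-01-11: counting 344 days forward gives 2035-12-21.
Applying '-683 days' to 2035-12-21: counting 683 days back gives 2034-02-06.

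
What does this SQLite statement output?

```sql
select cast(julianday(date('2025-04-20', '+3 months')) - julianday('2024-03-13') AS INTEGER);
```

494

Adding +3 months to 2025-04-20 gives 2025-07-20.
18 days remain in March 2024 after the 13th (31 − 13).
Full months from April 2024 through June 2025 contribute their day counts.
Then 20 days into July 2025.
Total: 18 + 30 + 31 + 30 + 31 + 31 + 30 + 31 + 30 + 31 + 31 + 28 + 31 + 30 + 31 + 30 + 20 = 494.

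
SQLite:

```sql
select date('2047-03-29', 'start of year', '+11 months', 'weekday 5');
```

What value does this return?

2047-12-06

`start of year` rewinds 2047-03-29 to 2047-01-01.
Adding +11 months to 2047-01-01 gives 2047-12-01.
`weekday 5` advances to the next Friday; 2047-12-01 is a Sunday, so it moves forward to 2047-12-06.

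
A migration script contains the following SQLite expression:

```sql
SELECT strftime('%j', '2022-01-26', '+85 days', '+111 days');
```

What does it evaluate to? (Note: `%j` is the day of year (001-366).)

222

First apply '+85 days', '+111 days': 2022-01-26 → 2022-08-10.
Day-of-year for 2022-08-10: days since 2022-01-01 inclusive = 222, zero-padded to 222.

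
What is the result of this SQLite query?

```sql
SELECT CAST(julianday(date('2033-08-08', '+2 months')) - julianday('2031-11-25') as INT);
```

Adding +2 months to 2033-08-08 gives 2033-10-08.
5 days remain in November 2031 after the 25th (30 − 25).
Full months from December 2031 through September 2033 contribute their day counts.
Then 8 days into October 2033.
Total: 5 + 31 + 31 + 29 + 31 + 30 + 31 + 30 + 31 + 31 + 30 + 31 + 30 + 31 + 31 + 28 + 31 + 30 + 31 + 30 + 31 + 31 + 30 + 8 = 683.

683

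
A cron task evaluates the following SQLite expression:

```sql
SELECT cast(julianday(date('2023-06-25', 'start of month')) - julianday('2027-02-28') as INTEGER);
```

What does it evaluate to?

-1368

`start of month` rewinds 2023-06-25 to 2023-06-01.
29 days remain in June 2023 after the 1st (30 − 1).
Full months from July 2023 through January 2027 contribute their day counts.
Then 28 days into February 2027.
Total: 29 + 31 + 31 + 30 + 31 + 30 + 31 + 31 + 29 + 31 + 30 + 31 + 30 + 31 + 31 + 30 + 31 + 30 + 31 + 31 + 28 + 31 + 30 + 31 + 30 + 31 + 31 + 30 + 31 + 30 + 31 + 31 + 28 + 31 + 30 + 31 + 30 + 31 + 31 + 30 + 31 + 30 + 31 + 31 + 28 = 1368.
The subtraction is earlier − later, so the result is −1368 → -1368.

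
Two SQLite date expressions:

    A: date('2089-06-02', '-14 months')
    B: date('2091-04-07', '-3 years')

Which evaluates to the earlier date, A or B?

A

A = 2088-04-02.
B = 2088-04-07.
A is earlier.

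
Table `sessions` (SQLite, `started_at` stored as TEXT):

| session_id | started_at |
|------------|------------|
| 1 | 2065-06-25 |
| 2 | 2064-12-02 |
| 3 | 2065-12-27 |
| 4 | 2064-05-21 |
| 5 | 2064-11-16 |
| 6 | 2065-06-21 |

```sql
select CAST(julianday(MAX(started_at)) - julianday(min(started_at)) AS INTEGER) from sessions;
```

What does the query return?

MIN = 2064-05-21, MAX = 2065-12-27.
10 days remain in May 2064 after the 21st (31 − 21).
Full months from June 2064 through November 2065 contribute their day counts.
Then 27 days into December 2065.
Total: 10 + 30 + 31 + 31 + 30 + 31 + 30 + 31 + 31 + 28 + 31 + 30 + 31 + 30 + 31 + 31 + 30 + 31 + 30 + 27 = 585.

585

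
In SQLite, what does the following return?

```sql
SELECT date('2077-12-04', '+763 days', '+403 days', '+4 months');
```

2081-06-12

Applying '+763 days' to 2077-12-04: counting 763 days forward gives 2080-01-06.
Applying '+403 days' to 2080-01-06: counting 403 days forward gives 2081-02-12.
Adding +4 months to 2081-02-12 gives 2081-06-12.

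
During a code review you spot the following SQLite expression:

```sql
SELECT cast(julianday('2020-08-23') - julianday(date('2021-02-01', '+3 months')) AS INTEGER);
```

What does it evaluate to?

-251

Adding +3 months to 2021-02-01 gives 2021-05-01.
8 days remain in August 2020 after the 23rd (31 − 23).
Full months from September 2020 through April 2021 contribute their day counts.
Then 1 day into May 2021.
Total: 8 + 30 + 31 + 30 + 31 + 31 + 28 + 31 + 30 + 1 = 251.
The subtraction is earlier − later, so the result is −251 → -251.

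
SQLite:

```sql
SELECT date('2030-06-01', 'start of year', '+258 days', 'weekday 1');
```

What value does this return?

2030-09-16

`start of year` rewinds 2030-06-01 to 2030-01-01.
Applying '+258 days' to 2030-01-01: counting 258 days forward gives 2030-09-16.
`weekday 1` advances to the next Monday; 2030-09-16 is already a Monday, so it stays at 2030-09-16.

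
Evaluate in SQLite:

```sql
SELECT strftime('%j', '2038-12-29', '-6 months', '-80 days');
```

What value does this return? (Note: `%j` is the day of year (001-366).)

First apply '-6 months', '-80 days': 2038-12-29 → 2038-04-10.
Day-of-year for 2038-04-10: days since 2038-01-01 inclusive = 100, zero-padded to 100.

100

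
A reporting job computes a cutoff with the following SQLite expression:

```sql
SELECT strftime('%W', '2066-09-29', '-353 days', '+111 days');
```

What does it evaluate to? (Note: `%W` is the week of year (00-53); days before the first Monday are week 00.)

04

First apply '-353 days', '+111 days': 2066-09-29 → 2066-01-30.
2066-01-30 is a Saturday. SQLite's %W counts Mondays since the year started; the result is 04.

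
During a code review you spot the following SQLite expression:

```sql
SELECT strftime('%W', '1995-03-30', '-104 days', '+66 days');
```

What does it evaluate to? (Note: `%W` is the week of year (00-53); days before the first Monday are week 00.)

First apply '-104 days', '+66 days': 1995-03-30 → 1995-02-20.
1995-02-20 is a Monday. SQLite's %W counts Mondays since the year started; the result is 08.

08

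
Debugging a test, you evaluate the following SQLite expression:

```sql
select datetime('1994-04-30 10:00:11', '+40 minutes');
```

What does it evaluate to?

1994-04-30 10:40:11

+40 minutes from 1994-04-30 10:00:11 is 1994-04-30 10:40:11.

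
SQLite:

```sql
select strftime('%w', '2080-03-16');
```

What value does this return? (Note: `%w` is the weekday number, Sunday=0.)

6

2080-03-16 is a Saturday; with Sunday=0 that is 6.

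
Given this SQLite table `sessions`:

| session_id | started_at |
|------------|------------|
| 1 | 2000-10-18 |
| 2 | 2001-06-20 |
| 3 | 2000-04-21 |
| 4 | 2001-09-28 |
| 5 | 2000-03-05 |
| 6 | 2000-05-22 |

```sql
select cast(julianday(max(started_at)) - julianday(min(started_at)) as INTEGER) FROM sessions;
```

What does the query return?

572

MIN = 2000-03-05, MAX = 2001-09-28.
26 days remain in March 2000 after the 5th (31 − 5).
Full months from April 2000 through August 2001 contribute their day counts.
Then 28 days into September 2001.
Total: 26 + 30 + 31 + 30 + 31 + 31 + 30 + 31 + 30 + 31 + 31 + 28 + 31 + 30 + 31 + 30 + 31 + 31 + 28 = 572.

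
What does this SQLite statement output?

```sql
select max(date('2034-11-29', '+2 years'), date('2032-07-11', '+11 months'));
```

2036-11-29

date('2034-11-29', '+2 years') → 2036-11-29.
date('2032-07-11', '+11 months') → 2033-06-11.
Later of the two is 2036-11-29.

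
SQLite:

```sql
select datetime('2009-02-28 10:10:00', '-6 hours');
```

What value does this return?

-6 hours from 2009-02-28 10:10:00 is 2009-02-28 04:10:00.

2009-02-28 04:10:00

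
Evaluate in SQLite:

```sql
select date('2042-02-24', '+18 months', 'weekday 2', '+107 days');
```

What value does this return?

Adding +18 months to 2042-02-24 gives 2043-08-24.
`weekday 2` advances to the next Tuesday; 2043-08-24 is a Monday, so it moves forward to 2043-08-25.
Applying '+107 days' to 2043-08-25: counting 107 days forward gives 2043-12-10.

2043-12-10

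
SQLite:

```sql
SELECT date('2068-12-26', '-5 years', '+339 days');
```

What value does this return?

2064-11-29

Adding -5 years to 2068-12-26 gives 2063-12-26.
Applying '+339 days' to 2063-12-26: counting 339 days forward gives 2064-11-29.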